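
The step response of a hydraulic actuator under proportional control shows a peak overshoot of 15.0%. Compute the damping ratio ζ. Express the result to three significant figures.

ζ ≈ 0.517

From %OS = 100·exp(−πζ/√(1−ζ²)), invert to get ζ = −ln(OS)/√(π² + ln²(OS)) with OS = 0.150.
−ln 0.150 = 1.897, so ζ = 1.897/√(π² + 3.599) = 0.517.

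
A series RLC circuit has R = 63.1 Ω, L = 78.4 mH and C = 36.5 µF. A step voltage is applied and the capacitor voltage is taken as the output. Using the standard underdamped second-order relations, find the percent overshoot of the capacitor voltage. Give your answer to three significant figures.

For a series RLC circuit (capacitor voltage as output), ω_n = 1/√(LC) = 1/√(78.4 mH · 36.5 µF) = 591 rad/s.
ζ = (R/2)·√(C/L) = (63.1/2)·√(36.5 µF/78.4 mH) = 0.681.
%OS = 100·exp(−πζ/√(1−ζ²)) = 5.40%.

%OS ≈ 5.40%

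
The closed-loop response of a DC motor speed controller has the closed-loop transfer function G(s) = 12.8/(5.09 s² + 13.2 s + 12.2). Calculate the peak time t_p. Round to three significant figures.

Dividing through by 5.09: denominator becomes s² + 2.593 s + 2.397.
So ω_n = √2.397 = 1.55 rad/s and ζ = 2.593/(2·1.55) = 0.838.
ω_d = 1.55·√(1 − 0.838²) = 0.846 rad/s. t_p = π/ω_d = 3.71 s.

t_p ≈ 3.71 s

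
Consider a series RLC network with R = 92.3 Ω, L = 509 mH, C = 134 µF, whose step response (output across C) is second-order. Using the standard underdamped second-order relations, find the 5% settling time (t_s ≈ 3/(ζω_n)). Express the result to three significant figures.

t_s ≈ 0.0331 s

For a series RLC circuit (capacitor voltage as output), ω_n = 1/√(LC) = 1/√(509 mH · 134 µF) = 121 rad/s.
ζ = (R/2)·√(C/L) = (92.3/2)·√(134 µF/509 mH) = 0.749.
t_s ≈ 3/(ζω_n) = 0.0331 s.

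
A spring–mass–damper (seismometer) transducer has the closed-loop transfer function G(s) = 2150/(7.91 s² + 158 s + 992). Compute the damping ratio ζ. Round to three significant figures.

ζ ≈ 0.892

Dividing through by 7.91: denominator becomes s² + 19.97 s + 125.4.
So ω_n = √125.4 = 11.2 rad/s and ζ = 19.97/(2·11.2) = 0.892.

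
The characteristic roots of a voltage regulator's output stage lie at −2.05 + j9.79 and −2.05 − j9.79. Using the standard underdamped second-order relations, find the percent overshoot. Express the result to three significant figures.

%OS ≈ 51.8%

With σ = 2.05, ω_d = 9.79: ω_n = √(σ²+ω_d²) = 10.0 rad/s, ζ = σ/ω_n = 0.205.
%OS = 100 e^{−πζ/√(1−ζ²)} with ζ = 0.205 gives 51.8%.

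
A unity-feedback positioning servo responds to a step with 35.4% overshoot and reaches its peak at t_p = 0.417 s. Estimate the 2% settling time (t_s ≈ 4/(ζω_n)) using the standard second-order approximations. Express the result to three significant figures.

ζ from %OS: ζ = |ln 0.354|/√(π²+ln²0.354) = 0.314.
t_p = π/ω_d ⇒ ω_d = 7.53 rad/s; then ω_n = ω_d/√(1−ζ²) = 7.93 rad/s.
t_s ≈ 4/(ζω_n) = 4/(0.314·7.93) = 1.61 s.

t_s ≈ 1.61 s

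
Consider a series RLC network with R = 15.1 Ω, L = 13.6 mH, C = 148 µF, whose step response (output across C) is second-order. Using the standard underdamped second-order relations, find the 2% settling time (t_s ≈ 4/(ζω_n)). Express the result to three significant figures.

For a series RLC circuit (capacitor voltage as output), ω_n = 1/√(LC) = 1/√(13.6 mH · 148 µF) = 705 rad/s.
ζ = (R/2)·√(C/L) = (15.1/2)·√(148 µF/13.6 mH) = 0.788.
t_s ≈ 4/(ζω_n) = 0.00721 s.

t_s ≈ 0.00721 s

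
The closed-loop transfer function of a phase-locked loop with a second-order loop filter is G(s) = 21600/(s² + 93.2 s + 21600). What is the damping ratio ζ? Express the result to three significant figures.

Comparing the denominator to s² + 2ζω_n s + ω_n²: ω_n = √21600 = 147 rad/s, and 2ζω_n = 93.2 so ζ = 93.2/(2·147) = 0.317.

ζ ≈ 0.317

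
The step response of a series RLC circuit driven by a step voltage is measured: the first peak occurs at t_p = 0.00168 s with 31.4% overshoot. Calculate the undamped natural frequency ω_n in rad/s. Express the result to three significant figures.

ω_n ≈ 1990 rad/s

From the overshoot, ζ = −ln(OS)/√(π²+ln²(OS)) = 0.346.
t_p = π/ω_d ⇒ ω_d = 1870 rad/s; then ω_n = ω_d/√(1−ζ²) = 1990 rad/s.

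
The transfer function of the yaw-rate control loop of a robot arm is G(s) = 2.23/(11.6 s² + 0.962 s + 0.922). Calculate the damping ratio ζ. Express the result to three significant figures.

Dividing through by 11.6: denominator becomes s² + 0.08293 s + 0.07948.
So ω_n = √0.07948 = 0.282 rad/s and ζ = 0.08293/(2·0.282) = 0.147.

ζ ≈ 0.147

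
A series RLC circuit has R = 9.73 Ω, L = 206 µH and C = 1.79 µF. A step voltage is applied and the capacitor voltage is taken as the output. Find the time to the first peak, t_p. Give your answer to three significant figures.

t_p ≈ 0.0000677 s

For a series RLC circuit (capacitor voltage as output), ω_n = 1/√(LC) = 1/√(206 µH · 1.79 µF) = 52100 rad/s.
ζ = (R/2)·√(C/L) = (9.73/2)·√(1.79 µF/206 µH) = 0.453.
The damped frequency ω_d = ω_n√(1−ζ²) = 46400 rad/s. t_p = π/ω_d = 0.0000677 s.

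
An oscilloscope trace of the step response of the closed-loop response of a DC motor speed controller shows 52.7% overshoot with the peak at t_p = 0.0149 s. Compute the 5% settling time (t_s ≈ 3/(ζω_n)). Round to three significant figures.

t_s ≈ 0.0698 s

ζ from %OS: ζ = |ln 0.527|/√(π²+ln²0.527) = 0.200.
From t_p = π/ω_d, ω_d = π/0.0149 = 211 rad/s, so ω_n = ω_d/√(1−ζ²) = 215 rad/s.
t_s ≈ 3/(ζω_n) = 3/(0.200·215) = 0.0698 s.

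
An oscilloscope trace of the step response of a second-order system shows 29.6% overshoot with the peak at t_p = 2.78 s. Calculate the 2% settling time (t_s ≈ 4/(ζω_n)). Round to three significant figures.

t_s ≈ 9.13 s

The overshoot fixes ζ = −ln(OS)/√(π²+ln²(OS)) = 0.361.
From t_p = π/ω_d, ω_d = π/2.78 = 1.13 rad/s, so ω_n = ω_d/√(1−ζ²) = 1.21 rad/s.
t_s ≈ 4/(ζω_n) = 4/(0.361·1.21) = 9.13 s.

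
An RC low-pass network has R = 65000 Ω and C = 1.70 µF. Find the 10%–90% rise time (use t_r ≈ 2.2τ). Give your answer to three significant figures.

τ = RC = 65000 × 1.70 µF = 0.111 s.
t_r ≈ 2.2τ = 0.243 s.

t_r ≈ 0.243 s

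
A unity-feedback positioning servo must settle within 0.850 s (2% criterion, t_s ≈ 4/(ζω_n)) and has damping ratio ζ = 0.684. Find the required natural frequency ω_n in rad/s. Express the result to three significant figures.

Rearranging t_s ≈ 4/(ζω_n) gives ω_n = 4/(ζ·t_s) = 4/(0.684 × 0.850) = 6.88 rad/s.

ω_n ≈ 6.88 rad/s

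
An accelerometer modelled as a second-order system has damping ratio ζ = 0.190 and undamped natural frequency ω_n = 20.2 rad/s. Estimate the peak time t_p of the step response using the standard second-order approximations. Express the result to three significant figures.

The damped frequency is ω_d = ω_n√(1−ζ²) = 20.2·√(1−0.0361) = 19.8 rad/s.
Peak time t_p = π/ω_d = π/19.8 = 0.158 s.

t_p ≈ 0.158 s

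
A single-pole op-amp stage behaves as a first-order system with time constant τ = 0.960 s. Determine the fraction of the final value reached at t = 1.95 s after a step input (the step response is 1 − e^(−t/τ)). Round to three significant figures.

y(t)/y_∞ = 1 − e^(−t/τ) = 1 − e^(−1.95/0.960) = 1 − e^(−2.03) = 0.869.

y/y_∞ ≈ 0.869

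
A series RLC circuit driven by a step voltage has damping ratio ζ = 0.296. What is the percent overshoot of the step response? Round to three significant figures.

%OS ≈ 37.8%

For an underdamped second-order system, %OS = 100·exp(−πζ/√(1−ζ²)).
πζ/√(1−ζ²) = π·0.296/√(1−0.0876) = 0.9735, so %OS = 100·e^(−0.9735) = 37.8%.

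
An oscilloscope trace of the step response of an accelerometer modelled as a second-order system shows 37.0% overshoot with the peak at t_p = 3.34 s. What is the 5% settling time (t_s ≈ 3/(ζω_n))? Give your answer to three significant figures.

t_s ≈ 10.1 s

The overshoot fixes ζ = −ln(OS)/√(π²+ln²(OS)) = 0.302.
t_p = π/ω_d ⇒ ω_d = 0.941 rad/s; then ω_n = ω_d/√(1−ζ²) = 0.987 rad/s.
t_s ≈ 3/(ζω_n) = 3/(0.302·0.987) = 10.1 s.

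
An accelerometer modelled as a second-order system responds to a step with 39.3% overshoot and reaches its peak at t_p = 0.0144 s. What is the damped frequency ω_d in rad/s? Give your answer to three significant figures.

ω_d ≈ 218 rad/s

t_p = π/ω_d, so ω_d = π/0.0144 = 218 rad/s.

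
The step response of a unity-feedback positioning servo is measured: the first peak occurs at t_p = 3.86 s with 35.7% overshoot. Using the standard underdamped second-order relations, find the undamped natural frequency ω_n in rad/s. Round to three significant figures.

ω_n ≈ 0.857 rad/s

ζ from %OS: ζ = |ln 0.357|/√(π²+ln²0.357) = 0.312.
From t_p = π/ω_d, ω_d = π/3.86 = 0.814 rad/s, so ω_n = ω_d/√(1−ζ²) = 0.857 rad/s.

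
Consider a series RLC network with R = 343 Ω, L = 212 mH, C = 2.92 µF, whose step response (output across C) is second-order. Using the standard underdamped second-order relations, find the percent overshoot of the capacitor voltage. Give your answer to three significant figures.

For a series RLC circuit (capacitor voltage as output), ω_n = 1/√(LC) = 1/√(212 mH · 2.92 µF) = 1270 rad/s.
ζ = (R/2)·√(C/L) = (343/2)·√(2.92 µF/212 mH) = 0.636.
%OS = 100 e^{−πζ/√(1−ζ²)} with ζ = 0.636 gives 7.48%.

%OS ≈ 7.48%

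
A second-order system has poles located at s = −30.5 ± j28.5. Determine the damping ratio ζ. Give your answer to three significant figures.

The poles are at −σ ± jω_d with σ = 30.5 and ω_d = 28.5, so ω_n = √(σ²+ω_d²) = 41.7 rad/s and ζ = σ/ω_n = 0.731.

ζ ≈ 0.731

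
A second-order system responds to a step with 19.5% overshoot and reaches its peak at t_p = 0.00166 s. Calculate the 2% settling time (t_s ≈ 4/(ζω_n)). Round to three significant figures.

t_s ≈ 0.00406 s

The overshoot fixes ζ = −ln(OS)/√(π²+ln²(OS)) = 0.462.
From t_p = π/ω_d, ω_d = π/0.00166 = 1890 rad/s, so ω_n = ω_d/√(1−ζ²) = 2130 rad/s.
t_s ≈ 4/(ζω_n) = 4/(0.462·2130) = 0.00406 s.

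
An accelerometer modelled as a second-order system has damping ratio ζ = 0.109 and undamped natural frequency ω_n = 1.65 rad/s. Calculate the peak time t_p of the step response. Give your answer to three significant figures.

t_p ≈ 1.92 s

The damped frequency is ω_d = ω_n√(1−ζ²) = 1.65·√(1−0.0119) = 1.64 rad/s.
Peak time t_p = π/ω_d = π/1.64 = 1.92 s.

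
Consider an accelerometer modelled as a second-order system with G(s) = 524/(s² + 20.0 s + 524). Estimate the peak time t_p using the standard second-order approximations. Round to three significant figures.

t_p ≈ 0.153 s

Comparing the denominator to s² + 2ζω_n s + ω_n²: ω_n = √524 = 22.9 rad/s, and 2ζω_n = 20.0 so ζ = 20.0/(2·22.9) = 0.437.
The damped frequency ω_d = ω_n√(1−ζ²) = 20.6 rad/s. Then t_p = π/ω_d = 0.153 s.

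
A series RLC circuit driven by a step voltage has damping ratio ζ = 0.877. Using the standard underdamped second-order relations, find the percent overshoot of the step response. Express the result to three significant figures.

%OS ≈ 0.323%

For an underdamped second-order system, %OS = 100·exp(−πζ/√(1−ζ²)).
πζ/√(1−ζ²) = π·0.877/√(1−0.769) = 5.734, so %OS = 100·e^(−5.734) = 0.323%.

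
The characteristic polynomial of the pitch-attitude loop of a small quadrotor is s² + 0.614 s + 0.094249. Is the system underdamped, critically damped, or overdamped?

critically damped

a² − 4b = 0.614² − 4·0.094249 = 0 (repeated real root); the system is critically damped.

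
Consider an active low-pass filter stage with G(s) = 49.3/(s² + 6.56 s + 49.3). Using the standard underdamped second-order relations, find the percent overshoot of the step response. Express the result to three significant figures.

%OS ≈ 19.0%

Matching coefficients with s² + 2ζω_n s + ω_n² gives ω_n² = 49.3 ⇒ ω_n = 7.02 rad/s, and ζ = 6.56/(2ω_n) = 0.467.
Overshoot: exp(−π·0.467/√(1−0.467²)) = 0.190, i.e. 19.0%.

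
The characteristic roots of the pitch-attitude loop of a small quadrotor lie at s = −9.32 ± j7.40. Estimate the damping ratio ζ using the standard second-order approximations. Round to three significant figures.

|pole| = ω_n = √(9.32² + 7.40²) = 11.9 rad/s; ζ = cos θ = σ/ω_n = 0.783.

ζ ≈ 0.783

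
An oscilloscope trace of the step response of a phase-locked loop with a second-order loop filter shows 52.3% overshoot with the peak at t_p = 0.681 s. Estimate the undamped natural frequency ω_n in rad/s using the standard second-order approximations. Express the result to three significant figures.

From the overshoot, ζ = −ln(OS)/√(π²+ln²(OS)) = 0.202.
From t_p = π/ω_d, ω_d = π/0.681 = 4.61 rad/s, so ω_n = ω_d/√(1−ζ²) = 4.71 rad/s.

ω_n ≈ 4.71 rad/s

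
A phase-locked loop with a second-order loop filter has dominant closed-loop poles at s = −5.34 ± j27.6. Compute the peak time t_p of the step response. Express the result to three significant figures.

t_p ≈ 0.114 s

t_p = π/ω_d with ω_d = 27.6 (the imaginary part), so t_p = 0.114 s.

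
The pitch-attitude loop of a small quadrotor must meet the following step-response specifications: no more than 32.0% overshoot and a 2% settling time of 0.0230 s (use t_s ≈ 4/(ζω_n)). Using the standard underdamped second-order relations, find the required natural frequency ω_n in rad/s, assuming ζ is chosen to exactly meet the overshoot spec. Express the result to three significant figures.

From %OS = 100·exp(−πζ/√(1−ζ²)), invert to get ζ = −ln(OS)/√(π² + ln²(OS)) with OS = 0.320.
−ln 0.320 = 1.139, so ζ = 1.139/√(π² + 1.298) = 0.341.
From t_s ≈ 4/(ζω_n): ω_n = 4/(ζ·t_s) = 4/(0.341·0.0230) = 510 rad/s.

ω_n ≈ 510 rad/s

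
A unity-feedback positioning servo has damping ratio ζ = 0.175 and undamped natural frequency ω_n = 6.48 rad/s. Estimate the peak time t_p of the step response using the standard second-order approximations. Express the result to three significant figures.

t_p ≈ 0.492 s

The damped frequency is ω_d = ω_n√(1−ζ²) = 6.48·√(1−0.0306) = 6.38 rad/s.
Peak time t_p = π/ω_d = π/6.38 = 0.492 s.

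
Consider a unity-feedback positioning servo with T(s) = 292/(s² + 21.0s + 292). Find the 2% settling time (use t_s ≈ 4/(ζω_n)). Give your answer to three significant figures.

t_s ≈ 0.381 s

Matching coefficients with s² + 2ζω_n s + ω_n² gives ω_n² = 292 ⇒ ω_n = 17.1 rad/s, and ζ = 21.0/(2ω_n) = 0.614.
t_s ≈ 4/(ζω_n) = 4/(0.614·17.1) = 0.381 s.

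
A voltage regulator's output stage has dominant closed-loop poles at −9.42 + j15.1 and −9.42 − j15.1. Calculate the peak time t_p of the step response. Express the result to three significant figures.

t_p = π/ω_d with ω_d = 15.1 (the imaginary part), so t_p = 0.208 s.

t_p ≈ 0.208 s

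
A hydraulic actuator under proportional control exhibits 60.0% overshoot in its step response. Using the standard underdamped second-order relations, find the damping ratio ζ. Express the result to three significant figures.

ζ ≈ 0.160

ζ = −ln(OS)/√(π² + (ln OS)²). With OS = 0.600, ln OS = −0.5108 and ζ = 0.5108/3.183 = 0.160.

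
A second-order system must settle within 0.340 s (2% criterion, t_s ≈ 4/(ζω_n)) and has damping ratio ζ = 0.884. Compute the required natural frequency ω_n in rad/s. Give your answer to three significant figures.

Rearranging t_s ≈ 4/(ζω_n) gives ω_n = 4/(ζ·t_s) = 4/(0.884 × 0.340) = 13.3 rad/s.

ω_n ≈ 13.3 rad/s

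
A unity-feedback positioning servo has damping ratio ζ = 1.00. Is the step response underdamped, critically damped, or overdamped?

critically damped

Since ζ = 1, the system is critically damped.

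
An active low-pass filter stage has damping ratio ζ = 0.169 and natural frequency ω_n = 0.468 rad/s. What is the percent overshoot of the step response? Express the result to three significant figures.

For an underdamped second-order system, %OS = 100·exp(−πζ/√(1−ζ²)).
πζ/√(1−ζ²) = π·0.169/√(1−0.0286) = 0.5387, so %OS = 100·e^(−0.5387) = 58.4%.

%OS ≈ 58.4%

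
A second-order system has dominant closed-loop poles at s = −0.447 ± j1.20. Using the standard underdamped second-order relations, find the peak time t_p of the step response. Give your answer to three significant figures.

t_p ≈ 2.62 s

t_p = π/ω_d with ω_d = 1.20 (the imaginary part), so t_p = 2.62 s.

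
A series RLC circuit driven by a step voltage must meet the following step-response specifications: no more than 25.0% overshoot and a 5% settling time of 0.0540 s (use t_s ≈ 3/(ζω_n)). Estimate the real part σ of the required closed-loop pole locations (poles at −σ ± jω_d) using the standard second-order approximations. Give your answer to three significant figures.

σ ≈ 55.6

The settling-time spec alone fixes σ = ζω_n = 3/t_s = 3/0.0540 = 55.6.
(Overshoot then fixes ζ = 0.404 and hence ω_d = σ·√(1−ζ²)/ζ = 126 rad/s.)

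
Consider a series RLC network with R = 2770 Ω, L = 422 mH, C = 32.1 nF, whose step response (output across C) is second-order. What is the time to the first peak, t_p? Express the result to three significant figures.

For a series RLC circuit (capacitor voltage as output), ω_n = 1/√(LC) = 1/√(422 mH · 32.1 nF) = 8590 rad/s.
ζ = (R/2)·√(C/L) = (2770/2)·√(32.1 nF/422 mH) = 0.382.
The damped frequency ω_d = ω_n√(1−ζ²) = 7940 rad/s. t_p = π/ω_d = 0.000396 s.

t_p ≈ 0.000396 s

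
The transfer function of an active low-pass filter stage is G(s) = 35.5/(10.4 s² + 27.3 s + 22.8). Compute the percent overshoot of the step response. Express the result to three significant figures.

%OS ≈ 0.244%

Dividing through by 10.4: denominator becomes s² + 2.625 s + 2.192.
So ω_n = √2.192 = 1.48 rad/s and ζ = 2.625/(2·1.48) = 0.886.
Overshoot: exp(−π·0.886/√(1−0.886²)) = 0.00244, i.e. 0.244%.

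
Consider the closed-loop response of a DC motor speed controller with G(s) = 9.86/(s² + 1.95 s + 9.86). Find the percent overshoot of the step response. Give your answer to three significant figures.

Comparing the denominator to s² + 2ζω_n s + ω_n²: ω_n = √9.86 = 3.14 rad/s, and 2ζω_n = 1.95 so ζ = 1.95/(2·3.14) = 0.311.
%OS = 100·exp(−πζ/√(1−ζ²)) = 35.8%.

%OS ≈ 35.8%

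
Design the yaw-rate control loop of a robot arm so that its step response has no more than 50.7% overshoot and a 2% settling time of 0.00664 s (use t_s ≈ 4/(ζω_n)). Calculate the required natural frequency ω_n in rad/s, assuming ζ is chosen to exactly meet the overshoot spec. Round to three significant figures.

Inverting the overshoot relation: ζ = |ln 0.507|/√(π² + ln²0.507) = 0.211.
Then ω_n = 4/(ζ t_s) = 4/(0.211 × 0.00664) = 2850 rad/s.

ω_n ≈ 2850 rad/s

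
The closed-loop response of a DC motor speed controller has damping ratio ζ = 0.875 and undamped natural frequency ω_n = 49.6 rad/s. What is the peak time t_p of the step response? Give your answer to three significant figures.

t_p ≈ 0.131 s

The damped frequency is ω_d = ω_n√(1−ζ²) = 49.6·√(1−0.766) = 24.0 rad/s.
Peak time t_p = π/ω_d = π/24.0 = 0.131 s.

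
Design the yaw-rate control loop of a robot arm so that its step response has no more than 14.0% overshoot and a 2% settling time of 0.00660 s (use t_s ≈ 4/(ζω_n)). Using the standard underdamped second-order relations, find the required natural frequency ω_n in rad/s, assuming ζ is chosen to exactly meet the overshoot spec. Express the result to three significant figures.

ω_n ≈ 1140 rad/s

Inverting the overshoot relation: ζ = |ln 0.140|/√(π² + ln²0.140) = 0.531.
Then ω_n = 4/(ζ t_s) = 4/(0.531 × 0.00660) = 1140 rad/s.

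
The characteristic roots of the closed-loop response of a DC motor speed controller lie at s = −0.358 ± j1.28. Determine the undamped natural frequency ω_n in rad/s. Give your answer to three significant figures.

ω_n ≈ 1.33 rad/s

|pole| = ω_n = √(0.358² + 1.28²) = 1.33 rad/s; ζ = cos θ = σ/ω_n = 0.269.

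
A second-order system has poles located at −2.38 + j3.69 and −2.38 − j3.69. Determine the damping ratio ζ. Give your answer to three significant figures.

ζ ≈ 0.542

The poles are at −σ ± jω_d with σ = 2.38 and ω_d = 3.69, so ω_n = √(σ²+ω_d²) = 4.39 rad/s and ζ = σ/ω_n = 0.542.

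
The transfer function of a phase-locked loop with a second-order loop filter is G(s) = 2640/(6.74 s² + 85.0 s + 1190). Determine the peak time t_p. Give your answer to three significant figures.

t_p ≈ 0.269 s

Dividing through by 6.74: denominator becomes s² + 12.61 s + 176.6.
So ω_n = √176.6 = 13.3 rad/s and ζ = 12.61/(2·13.3) = 0.475.
The damped frequency ω_d = ω_n√(1−ζ²) = 11.7 rad/s. t_p = π/ω_d = 0.269 s.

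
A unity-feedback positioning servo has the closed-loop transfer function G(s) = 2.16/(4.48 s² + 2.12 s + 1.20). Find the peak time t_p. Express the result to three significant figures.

t_p ≈ 6.83 s

Dividing through by 4.48: denominator becomes s² + 0.4732 s + 0.2679.
So ω_n = √0.2679 = 0.518 rad/s and ζ = 0.4732/(2·0.518) = 0.457.
ω_d = 0.518·√(1 − 0.457²) = 0.460 rad/s. t_p = π/ω_d = 6.83 s.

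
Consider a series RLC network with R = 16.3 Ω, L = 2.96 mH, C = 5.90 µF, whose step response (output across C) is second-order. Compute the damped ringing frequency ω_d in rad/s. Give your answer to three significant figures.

For a series RLC circuit (capacitor voltage as output), ω_n = 1/√(LC) = 1/√(2.96 mH · 5.90 µF) = 7570 rad/s.
ζ = (R/2)·√(C/L) = (16.3/2)·√(5.90 µF/2.96 mH) = 0.364.
ω_d = 7570·√(1 − 0.364²) = 7050 rad/s.

ω_d ≈ 7050 rad/s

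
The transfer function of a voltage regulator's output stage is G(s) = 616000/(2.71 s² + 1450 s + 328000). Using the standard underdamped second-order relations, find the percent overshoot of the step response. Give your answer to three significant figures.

Dividing through by 2.71: denominator becomes s² + 535.1 s + 121000.
So ω_n = √121000 = 348 rad/s and ζ = 535.1/(2·348) = 0.769.
%OS = 100 e^{−πζ/√(1−ζ²)} with ζ = 0.769 gives 2.28%.

%OS ≈ 2.28%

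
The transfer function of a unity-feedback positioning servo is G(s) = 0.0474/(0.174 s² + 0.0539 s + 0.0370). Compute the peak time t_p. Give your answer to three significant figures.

Dividing through by 0.174: denominator becomes s² + 0.3098 s + 0.2126.
So ω_n = √0.2126 = 0.461 rad/s and ζ = 0.3098/(2·0.461) = 0.336.
The damped frequency ω_d = ω_n√(1−ζ²) = 0.434 rad/s. t_p = π/ω_d = 7.23 s.

t_p ≈ 7.23 s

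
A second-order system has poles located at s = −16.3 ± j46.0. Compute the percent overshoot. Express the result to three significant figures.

With σ = 16.3, ω_d = 46.0: ω_n = √(σ²+ω_d²) = 48.8 rad/s, ζ = σ/ω_n = 0.334.
%OS = 100 e^{−πζ/√(1−ζ²)} with ζ = 0.334 gives 32.9%.

%OS ≈ 32.9%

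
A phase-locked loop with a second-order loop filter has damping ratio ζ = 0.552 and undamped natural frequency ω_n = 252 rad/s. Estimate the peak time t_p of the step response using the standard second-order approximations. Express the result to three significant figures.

t_p ≈ 0.0150 s

The damped frequency is ω_d = ω_n√(1−ζ²) = 252·√(1−0.305) = 210 rad/s.
Peak time t_p = π/ω_d = π/210 = 0.0150 s.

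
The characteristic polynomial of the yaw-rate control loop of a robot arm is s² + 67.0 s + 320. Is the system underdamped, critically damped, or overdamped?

overdamped

a² − 4b = 3200 > 0 (two distinct real roots); the system is overdamped.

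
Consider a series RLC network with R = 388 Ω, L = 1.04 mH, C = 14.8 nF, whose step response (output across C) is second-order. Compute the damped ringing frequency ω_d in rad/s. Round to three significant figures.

ω_d ≈ 174000 rad/s

For a series RLC circuit (capacitor voltage as output), ω_n = 1/√(LC) = 1/√(1.04 mH · 14.8 nF) = 255000 rad/s.
ζ = (R/2)·√(C/L) = (388/2)·√(14.8 nF/1.04 mH) = 0.732.
ω_d = ω_n√(1−ζ²) = 174000 rad/s.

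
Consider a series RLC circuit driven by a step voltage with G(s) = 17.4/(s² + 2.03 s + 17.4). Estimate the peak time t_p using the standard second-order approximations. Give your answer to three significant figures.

t_p ≈ 0.776 s

ω_n = √17.4 = 4.17 rad/s; ζ = 2.03/(2·4.17) = 0.243.
ω_d = ω_n√(1−ζ²) = 4.05 rad/s. Then t_p = π/ω_d = 0.776 s.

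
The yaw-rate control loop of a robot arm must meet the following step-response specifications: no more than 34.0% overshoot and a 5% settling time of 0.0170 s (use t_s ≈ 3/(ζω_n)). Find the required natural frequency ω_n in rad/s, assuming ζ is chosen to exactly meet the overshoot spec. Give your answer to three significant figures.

ζ = −ln(OS)/√(π² + (ln OS)²). With OS = 0.340, ln OS = −1.079 and ζ = 1.079/3.322 = 0.325.
From t_s ≈ 3/(ζω_n): ω_n = 3/(ζ·t_s) = 3/(0.325·0.0170) = 543 rad/s.

ω_n ≈ 543 rad/s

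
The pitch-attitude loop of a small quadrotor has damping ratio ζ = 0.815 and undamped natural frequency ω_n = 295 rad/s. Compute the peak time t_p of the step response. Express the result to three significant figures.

t_p ≈ 0.0184 s

The damped frequency is ω_d = ω_n√(1−ζ²) = 295·√(1−0.664) = 171 rad/s.
Peak time t_p = π/ω_d = π/171 = 0.0184 s.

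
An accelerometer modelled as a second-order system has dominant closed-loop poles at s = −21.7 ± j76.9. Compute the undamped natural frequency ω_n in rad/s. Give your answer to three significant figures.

ω_n ≈ 79.9 rad/s

|pole| = ω_n = √(21.7² + 76.9²) = 79.9 rad/s; ζ = cos θ = σ/ω_n = 0.272.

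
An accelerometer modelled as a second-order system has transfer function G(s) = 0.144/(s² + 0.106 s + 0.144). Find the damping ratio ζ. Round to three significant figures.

ζ ≈ 0.140

ω_n = √0.144 = 0.379 rad/s; ζ = 0.106/(2·0.379) = 0.140.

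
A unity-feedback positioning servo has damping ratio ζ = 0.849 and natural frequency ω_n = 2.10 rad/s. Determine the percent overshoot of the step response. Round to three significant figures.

For an underdamped second-order system, %OS = 100·exp(−πζ/√(1−ζ²)).
πζ/√(1−ζ²) = π·0.849/√(1−0.721) = 5.048, so %OS = 100·e^(−5.048) = 0.642%.

%OS ≈ 0.642%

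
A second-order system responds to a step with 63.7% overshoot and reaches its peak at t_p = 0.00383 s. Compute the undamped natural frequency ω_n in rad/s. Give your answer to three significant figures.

ω_n ≈ 829 rad/s

ζ from %OS: ζ = |ln 0.637|/√(π²+ln²0.637) = 0.142.
From t_p = π/ω_d, ω_d = π/0.00383 = 820 rad/s, so ω_n = ω_d/√(1−ζ²) = 829 rad/s.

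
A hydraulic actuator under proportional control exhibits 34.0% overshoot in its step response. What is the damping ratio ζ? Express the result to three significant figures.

ζ ≈ 0.325

ζ = −ln(OS)/√(π² + (ln OS)²). With OS = 0.340, ln OS = −1.079 and ζ = 1.079/3.322 = 0.325.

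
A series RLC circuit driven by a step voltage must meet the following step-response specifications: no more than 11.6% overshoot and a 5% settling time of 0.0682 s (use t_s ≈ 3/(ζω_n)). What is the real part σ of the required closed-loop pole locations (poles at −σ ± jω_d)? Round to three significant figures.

σ ≈ 44.0

The settling-time spec alone fixes σ = ζω_n = 3/t_s = 3/0.0682 = 44.0.
(Overshoot then fixes ζ = 0.566 and hence ω_d = σ·√(1−ζ²)/ζ = 64.2 rad/s.)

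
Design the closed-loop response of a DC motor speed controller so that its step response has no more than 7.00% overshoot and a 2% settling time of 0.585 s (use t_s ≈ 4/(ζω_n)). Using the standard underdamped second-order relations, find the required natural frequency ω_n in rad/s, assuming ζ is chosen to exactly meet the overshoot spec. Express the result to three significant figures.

ζ = −ln(OS)/√(π² + (ln OS)²). With OS = 0.0700, ln OS = −2.659 and ζ = 2.659/4.116 = 0.646.
From t_s ≈ 4/(ζω_n): ω_n = 4/(ζ·t_s) = 4/(0.646·0.585) = 10.6 rad/s.

ω_n ≈ 10.6 rad/s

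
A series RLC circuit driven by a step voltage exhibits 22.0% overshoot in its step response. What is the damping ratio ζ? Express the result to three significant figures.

ζ ≈ 0.434

From %OS = 100·exp(−πζ/√(1−ζ²)), invert to get ζ = −ln(OS)/√(π² + ln²(OS)) with OS = 0.220.
−ln 0.220 = 1.514, so ζ = 1.514/√(π² + 2.293) = 0.434.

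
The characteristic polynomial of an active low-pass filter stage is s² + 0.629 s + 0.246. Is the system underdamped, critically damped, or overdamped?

underdamped

a² − 4b = 0.629² − 4·0.246 < 0 (complex roots); the system is underdamped.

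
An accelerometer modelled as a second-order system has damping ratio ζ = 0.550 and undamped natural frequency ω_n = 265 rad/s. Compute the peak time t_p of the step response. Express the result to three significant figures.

t_p ≈ 0.0142 s

The damped frequency is ω_d = ω_n√(1−ζ²) = 265·√(1−0.303) = 221 rad/s.
Peak time t_p = π/ω_d = π/221 = 0.0142 s.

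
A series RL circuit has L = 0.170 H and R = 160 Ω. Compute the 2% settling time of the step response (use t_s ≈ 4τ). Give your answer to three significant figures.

t_s ≈ 0.00425 s

τ = L/R = 0.170/160 = 0.00106 s.
t_s ≈ 4τ = 0.00425 s.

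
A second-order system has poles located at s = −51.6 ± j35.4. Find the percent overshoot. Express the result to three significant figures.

%OS ≈ 1.03%

The poles are at −σ ± jω_d with σ = 51.6 and ω_d = 35.4, so ω_n = √(σ²+ω_d²) = 62.6 rad/s and ζ = σ/ω_n = 0.825.
%OS = 100 e^{−πζ/√(1−ζ²)} with ζ = 0.825 gives 1.03%.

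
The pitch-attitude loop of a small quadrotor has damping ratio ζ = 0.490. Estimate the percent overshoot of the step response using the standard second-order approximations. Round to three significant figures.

For an underdamped second-order system, %OS = 100·exp(−πζ/√(1−ζ²)).
πζ/√(1−ζ²) = π·0.490/√(1−0.240) = 1.766, so %OS = 100·e^(−1.766) = 17.1%.

%OS ≈ 17.1%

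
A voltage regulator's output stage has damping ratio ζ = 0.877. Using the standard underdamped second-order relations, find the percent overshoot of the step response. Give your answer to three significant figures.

%OS ≈ 0.323%

For an underdamped second-order system, %OS = 100·exp(−πζ/√(1−ζ²)).
πζ/√(1−ζ²) = π·0.877/√(1−0.769) = 5.734, so %OS = 100·e^(−5.734) = 0.323%.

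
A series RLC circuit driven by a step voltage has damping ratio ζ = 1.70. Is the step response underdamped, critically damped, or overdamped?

Since ζ = 1.70 > 1, the system is overdamped.

overdamped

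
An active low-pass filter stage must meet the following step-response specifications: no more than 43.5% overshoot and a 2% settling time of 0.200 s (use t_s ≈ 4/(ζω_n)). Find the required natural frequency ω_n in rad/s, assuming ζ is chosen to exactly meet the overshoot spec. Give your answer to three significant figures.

ω_n ≈ 78.1 rad/s

ζ = −ln(OS)/√(π² + (ln OS)²). With OS = 0.435, ln OS = −0.8324 and ζ = 0.8324/3.250 = 0.256.
From t_s ≈ 4/(ζω_n): ω_n = 4/(ζ·t_s) = 4/(0.256·0.200) = 78.1 rad/s.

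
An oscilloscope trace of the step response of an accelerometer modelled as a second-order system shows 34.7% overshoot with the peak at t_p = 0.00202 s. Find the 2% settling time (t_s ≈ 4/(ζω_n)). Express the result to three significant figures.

t_s ≈ 0.00763 s

From the overshoot, ζ = −ln(OS)/√(π²+ln²(OS)) = 0.319.
From t_p = π/ω_d, ω_d = π/0.00202 = 1560 rad/s, so ω_n = ω_d/√(1−ζ²) = 1640 rad/s.
t_s ≈ 4/(ζω_n) = 4/(0.319·1640) = 0.00763 s.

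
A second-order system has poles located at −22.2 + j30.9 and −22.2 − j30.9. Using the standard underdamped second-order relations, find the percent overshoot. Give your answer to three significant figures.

%OS ≈ 10.5%

The poles are at −σ ± jω_d with σ = 22.2 and ω_d = 30.9, so ω_n = √(σ²+ω_d²) = 38.0 rad/s and ζ = σ/ω_n = 0.583.
%OS = 100·exp(−πζ/√(1−ζ²)) = 10.5%.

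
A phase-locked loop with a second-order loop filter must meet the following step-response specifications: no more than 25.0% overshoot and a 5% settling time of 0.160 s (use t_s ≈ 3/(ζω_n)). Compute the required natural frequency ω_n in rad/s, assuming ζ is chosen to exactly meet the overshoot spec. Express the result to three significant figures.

ζ = −ln(OS)/√(π² + (ln OS)²). With OS = 0.250, ln OS = −1.386 and ζ = 1.386/3.434 = 0.404.
Then ω_n = 3/(ζ t_s) = 3/(0.404 × 0.160) = 46.4 rad/s.

ω_n ≈ 46.4 rad/s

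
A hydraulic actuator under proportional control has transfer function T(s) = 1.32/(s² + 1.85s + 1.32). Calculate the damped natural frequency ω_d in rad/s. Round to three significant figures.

ω_d ≈ 0.681 rad/s

ω_n = √1.32 = 1.15 rad/s; ζ = 1.85/(2·1.15) = 0.805.
The damped frequency ω_d = ω_n√(1−ζ²) = 0.681 rad/s.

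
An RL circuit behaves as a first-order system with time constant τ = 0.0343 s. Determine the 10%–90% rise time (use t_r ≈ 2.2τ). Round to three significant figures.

t_r ≈ 0.0755 s

t_r ≈ 2.2τ = 0.0755 s.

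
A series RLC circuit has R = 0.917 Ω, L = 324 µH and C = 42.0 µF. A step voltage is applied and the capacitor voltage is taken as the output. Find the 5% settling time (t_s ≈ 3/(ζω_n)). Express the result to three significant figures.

t_s ≈ 0.00212 s

For a series RLC circuit (capacitor voltage as output), ω_n = 1/√(LC) = 1/√(324 µH · 42.0 µF) = 8570 rad/s.
ζ = (R/2)·√(C/L) = (0.917/2)·√(42.0 µF/324 µH) = 0.165.
t_s ≈ 3/(ζω_n) = 0.00212 s.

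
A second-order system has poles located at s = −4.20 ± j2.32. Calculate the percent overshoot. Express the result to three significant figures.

%OS ≈ 0.339%

With σ = 4.20, ω_d = 2.32: ω_n = √(σ²+ω_d²) = 4.80 rad/s, ζ = σ/ω_n = 0.875.
%OS = 100·exp(−πζ/√(1−ζ²)) = 0.339%.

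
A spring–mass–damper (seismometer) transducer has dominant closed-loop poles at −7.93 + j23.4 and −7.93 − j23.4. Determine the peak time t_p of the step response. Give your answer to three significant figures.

t_p = π/ω_d with ω_d = 23.4 (the imaginary part), so t_p = 0.134 s.

t_p ≈ 0.134 s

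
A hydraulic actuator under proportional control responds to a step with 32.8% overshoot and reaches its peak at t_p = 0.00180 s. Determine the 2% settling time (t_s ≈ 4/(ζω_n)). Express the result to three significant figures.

t_s ≈ 0.00646 s

The overshoot fixes ζ = −ln(OS)/√(π²+ln²(OS)) = 0.334.
From t_p = π/ω_d, ω_d = π/0.00180 = 1750 rad/s, so ω_n = ω_d/√(1−ζ²) = 1850 rad/s.
t_s ≈ 4/(ζω_n) = 4/(0.334·1850) = 0.00646 s.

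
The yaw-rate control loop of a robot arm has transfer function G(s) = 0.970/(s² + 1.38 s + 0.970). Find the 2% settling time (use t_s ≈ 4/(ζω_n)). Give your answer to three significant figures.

Matching coefficients with s² + 2ζω_n s + ω_n² gives ω_n² = 0.970 ⇒ ω_n = 0.985 rad/s, and ζ = 1.38/(2ω_n) = 0.701.
t_s ≈ 4/(ζω_n) = 4/(0.701·0.985) = 5.80 s.

t_s ≈ 5.80 s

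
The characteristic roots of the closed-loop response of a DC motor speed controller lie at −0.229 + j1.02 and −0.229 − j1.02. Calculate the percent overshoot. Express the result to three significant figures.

%OS ≈ 49.4%

With σ = 0.229, ω_d = 1.02: ω_n = √(σ²+ω_d²) = 1.05 rad/s, ζ = σ/ω_n = 0.219.
%OS = 100 e^{−πζ/√(1−ζ²)} with ζ = 0.219 gives 49.4%.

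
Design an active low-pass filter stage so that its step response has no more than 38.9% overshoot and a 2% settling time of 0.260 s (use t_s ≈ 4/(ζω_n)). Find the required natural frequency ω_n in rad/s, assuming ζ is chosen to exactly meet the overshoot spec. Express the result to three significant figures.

From %OS = 100·exp(−πζ/√(1−ζ²)), invert to get ζ = −ln(OS)/√(π² + ln²(OS)) with OS = 0.389.
−ln 0.389 = 0.9442, so ζ = 0.9442/√(π² + 0.8915) = 0.288.
From t_s ≈ 4/(ζω_n): ω_n = 4/(ζ·t_s) = 4/(0.288·0.260) = 53.5 rad/s.

ω_n ≈ 53.5 rad/s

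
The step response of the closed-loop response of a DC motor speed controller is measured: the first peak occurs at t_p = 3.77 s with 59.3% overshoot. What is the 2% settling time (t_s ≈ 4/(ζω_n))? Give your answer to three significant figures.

t_s ≈ 28.9 s

From the overshoot, ζ = −ln(OS)/√(π²+ln²(OS)) = 0.164.
t_p = π/ω_d ⇒ ω_d = 0.833 rad/s; then ω_n = ω_d/√(1−ζ²) = 0.845 rad/s.
t_s ≈ 4/(ζω_n) = 4/(0.164·0.845) = 28.9 s.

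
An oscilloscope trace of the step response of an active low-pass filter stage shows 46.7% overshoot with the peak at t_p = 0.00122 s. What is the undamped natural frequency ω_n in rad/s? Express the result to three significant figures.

The overshoot fixes ζ = −ln(OS)/√(π²+ln²(OS)) = 0.236.
t_p = π/ω_d ⇒ ω_d = 2580 rad/s; then ω_n = ω_d/√(1−ζ²) = 2650 rad/s.

ω_n ≈ 2650 rad/s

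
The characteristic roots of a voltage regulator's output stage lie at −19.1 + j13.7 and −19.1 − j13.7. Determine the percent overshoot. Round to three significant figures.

%OS ≈ 1.25%

The poles are at −σ ± jω_d with σ = 19.1 and ω_d = 13.7, so ω_n = √(σ²+ω_d²) = 23.5 rad/s and ζ = σ/ω_n = 0.813.
%OS = 100·exp(−πζ/√(1−ζ²)) = 1.25%.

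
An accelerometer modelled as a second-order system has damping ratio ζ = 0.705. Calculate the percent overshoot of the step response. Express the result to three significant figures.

%OS ≈ 4.40%

For an underdamped second-order system, %OS = 100·exp(−πζ/√(1−ζ²)).
πζ/√(1−ζ²) = π·0.705/√(1−0.497) = 3.123, so %OS = 100·e^(−3.123) = 4.40%.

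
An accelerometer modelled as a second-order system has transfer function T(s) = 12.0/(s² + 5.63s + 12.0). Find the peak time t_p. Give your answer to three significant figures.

t_p ≈ 1.56 s

Comparing the denominator to s² + 2ζω_n s + ω_n²: ω_n = √12.0 = 3.46 rad/s, and 2ζω_n = 5.63 so ζ = 5.63/(2·3.46) = 0.813.
The damped frequency ω_d = ω_n√(1−ζ²) = 2.02 rad/s. Then t_p = π/ω_d = 1.56 s.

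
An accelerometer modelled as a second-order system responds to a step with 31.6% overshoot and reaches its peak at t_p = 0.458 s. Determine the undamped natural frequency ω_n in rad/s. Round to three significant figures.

ω_n ≈ 7.31 rad/s

From the overshoot, ζ = −ln(OS)/√(π²+ln²(OS)) = 0.344.
t_p = π/ω_d ⇒ ω_d = 6.86 rad/s; then ω_n = ω_d/√(1−ζ²) = 7.31 rad/s.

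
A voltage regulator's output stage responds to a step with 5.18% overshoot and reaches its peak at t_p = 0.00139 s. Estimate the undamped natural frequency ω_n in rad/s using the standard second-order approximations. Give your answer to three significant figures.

ω_n ≈ 3110 rad/s

From the overshoot, ζ = −ln(OS)/√(π²+ln²(OS)) = 0.686.
From t_p = π/ω_d, ω_d = π/0.00139 = 2260 rad/s, so ω_n = ω_d/√(1−ζ²) = 3110 rad/s.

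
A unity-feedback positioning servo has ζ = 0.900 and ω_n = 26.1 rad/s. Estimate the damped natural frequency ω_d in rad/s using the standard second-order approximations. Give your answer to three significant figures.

ω_d = ω_n√(1−ζ²) = 26.1·√0.190 = 11.4 rad/s.

ω_d ≈ 11.4 rad/s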